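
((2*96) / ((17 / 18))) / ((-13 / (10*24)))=-829440 / 221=-3753.12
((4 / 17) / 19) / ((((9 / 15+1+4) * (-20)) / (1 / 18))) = -0.00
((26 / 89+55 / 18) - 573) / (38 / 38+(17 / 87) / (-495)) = -4366709655 / 7662544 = -569.88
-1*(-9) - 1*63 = -54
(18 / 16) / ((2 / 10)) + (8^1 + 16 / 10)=609 / 40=15.22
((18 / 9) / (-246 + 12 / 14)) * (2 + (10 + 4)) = -56 / 429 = -0.13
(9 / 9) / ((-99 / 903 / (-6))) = 602 / 11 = 54.73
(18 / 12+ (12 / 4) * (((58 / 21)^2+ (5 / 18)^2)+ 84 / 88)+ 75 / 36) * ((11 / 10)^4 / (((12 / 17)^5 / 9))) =2222.78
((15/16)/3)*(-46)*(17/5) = -391/8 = -48.88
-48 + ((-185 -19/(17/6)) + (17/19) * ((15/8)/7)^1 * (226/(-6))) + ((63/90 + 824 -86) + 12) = 45397883/90440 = 501.97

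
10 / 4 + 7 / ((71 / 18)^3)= 1871203 / 715822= 2.61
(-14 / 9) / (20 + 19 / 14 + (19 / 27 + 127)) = -588 / 56345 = -0.01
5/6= 0.83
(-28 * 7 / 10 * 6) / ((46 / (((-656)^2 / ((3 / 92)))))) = -168691712 / 5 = -33738342.40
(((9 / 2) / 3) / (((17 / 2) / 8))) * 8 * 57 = 643.76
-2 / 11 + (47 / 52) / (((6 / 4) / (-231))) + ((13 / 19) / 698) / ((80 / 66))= -10572670293 / 75858640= -139.37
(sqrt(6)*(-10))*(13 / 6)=-65*sqrt(6) / 3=-53.07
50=50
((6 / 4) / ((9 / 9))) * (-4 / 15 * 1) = -2 / 5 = -0.40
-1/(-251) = 1/251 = 0.00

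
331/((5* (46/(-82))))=-13571/115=-118.01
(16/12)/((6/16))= 32/9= 3.56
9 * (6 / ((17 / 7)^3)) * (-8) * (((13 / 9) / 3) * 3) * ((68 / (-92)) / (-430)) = -107016 / 1429105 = -0.07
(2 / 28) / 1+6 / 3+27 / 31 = 1277 / 434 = 2.94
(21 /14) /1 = 1.50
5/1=5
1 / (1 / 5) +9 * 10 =95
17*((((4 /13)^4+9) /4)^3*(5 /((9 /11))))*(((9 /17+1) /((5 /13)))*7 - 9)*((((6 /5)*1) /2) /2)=60001027760568064775 /8946464687032704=6706.67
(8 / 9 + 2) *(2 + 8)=260 / 9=28.89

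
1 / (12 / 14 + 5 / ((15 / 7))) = 21 / 67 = 0.31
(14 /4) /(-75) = -7 /150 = -0.05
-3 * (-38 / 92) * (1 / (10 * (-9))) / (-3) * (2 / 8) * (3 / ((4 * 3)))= 19 / 66240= 0.00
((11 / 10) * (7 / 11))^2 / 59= 49 / 5900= 0.01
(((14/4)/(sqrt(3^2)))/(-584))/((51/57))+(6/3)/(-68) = -1885/59568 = -0.03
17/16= 1.06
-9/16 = -0.56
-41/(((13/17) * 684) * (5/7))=-4879/44460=-0.11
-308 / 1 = -308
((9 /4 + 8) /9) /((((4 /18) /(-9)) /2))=-369 /4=-92.25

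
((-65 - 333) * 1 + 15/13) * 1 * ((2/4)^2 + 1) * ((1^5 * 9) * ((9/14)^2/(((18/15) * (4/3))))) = -13431825/11648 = -1153.14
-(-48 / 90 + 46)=-682 / 15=-45.47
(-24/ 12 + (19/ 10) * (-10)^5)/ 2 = -95001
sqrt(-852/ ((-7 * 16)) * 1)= sqrt(1491)/ 14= 2.76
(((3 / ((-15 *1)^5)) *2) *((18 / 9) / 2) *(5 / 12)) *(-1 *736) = 368 / 151875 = 0.00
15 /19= 0.79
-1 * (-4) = 4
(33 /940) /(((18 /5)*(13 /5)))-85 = -85.00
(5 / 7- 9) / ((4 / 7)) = -29 / 2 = -14.50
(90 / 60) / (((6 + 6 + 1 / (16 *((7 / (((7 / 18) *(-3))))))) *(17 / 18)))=2592 / 19567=0.13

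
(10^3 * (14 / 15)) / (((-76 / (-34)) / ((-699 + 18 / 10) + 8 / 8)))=-16569560 / 57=-290694.04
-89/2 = -44.50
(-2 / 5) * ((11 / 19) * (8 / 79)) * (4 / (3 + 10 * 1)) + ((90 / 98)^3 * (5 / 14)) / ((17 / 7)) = 41637006661 / 390266439290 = 0.11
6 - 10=-4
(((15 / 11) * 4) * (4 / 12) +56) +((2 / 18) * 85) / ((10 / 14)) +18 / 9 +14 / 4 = 15155 / 198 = 76.54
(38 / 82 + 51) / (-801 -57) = -1055 / 17589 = -0.06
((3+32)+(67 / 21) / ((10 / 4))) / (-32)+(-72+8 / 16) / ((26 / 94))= -872369 / 3360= -259.63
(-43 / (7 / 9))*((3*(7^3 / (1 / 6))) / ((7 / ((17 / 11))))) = -828954 / 11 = -75359.45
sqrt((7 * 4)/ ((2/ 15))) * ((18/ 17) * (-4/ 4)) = -15.34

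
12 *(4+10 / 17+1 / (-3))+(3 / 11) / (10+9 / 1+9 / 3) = 210107 / 4114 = 51.07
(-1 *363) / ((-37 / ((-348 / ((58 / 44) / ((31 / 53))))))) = -2970792 / 1961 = -1514.94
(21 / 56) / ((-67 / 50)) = -75 / 268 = -0.28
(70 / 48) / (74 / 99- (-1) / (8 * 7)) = 8085 / 4243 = 1.91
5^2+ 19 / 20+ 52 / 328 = 21409 / 820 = 26.11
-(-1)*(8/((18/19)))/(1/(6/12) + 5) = 76/63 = 1.21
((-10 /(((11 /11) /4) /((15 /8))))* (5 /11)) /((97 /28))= -10500 /1067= -9.84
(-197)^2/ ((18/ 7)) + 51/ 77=20918969/ 1386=15093.05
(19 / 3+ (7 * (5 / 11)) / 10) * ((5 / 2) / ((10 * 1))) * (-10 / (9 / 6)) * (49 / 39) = -107555 / 7722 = -13.93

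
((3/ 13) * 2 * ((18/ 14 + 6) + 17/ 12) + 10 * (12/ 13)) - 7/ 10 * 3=11.15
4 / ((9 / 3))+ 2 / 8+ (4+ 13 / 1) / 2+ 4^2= 313 / 12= 26.08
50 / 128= 25 / 64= 0.39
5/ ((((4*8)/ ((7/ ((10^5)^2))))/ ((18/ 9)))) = 7/ 32000000000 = 0.00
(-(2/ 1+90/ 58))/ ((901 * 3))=-103/ 78387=-0.00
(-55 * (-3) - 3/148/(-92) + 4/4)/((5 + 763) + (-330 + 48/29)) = 0.38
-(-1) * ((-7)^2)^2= 2401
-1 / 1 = -1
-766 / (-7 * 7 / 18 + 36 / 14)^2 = -12161016 / 361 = -33687.02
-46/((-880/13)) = 0.68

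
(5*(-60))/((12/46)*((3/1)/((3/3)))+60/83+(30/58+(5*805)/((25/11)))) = -4152075/24539078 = -0.17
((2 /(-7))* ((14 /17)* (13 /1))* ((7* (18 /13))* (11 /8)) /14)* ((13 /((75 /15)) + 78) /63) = -4433 /1190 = -3.73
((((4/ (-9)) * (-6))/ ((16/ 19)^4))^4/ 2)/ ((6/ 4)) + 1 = 264.57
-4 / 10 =-2 / 5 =-0.40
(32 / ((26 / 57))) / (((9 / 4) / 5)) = 6080 / 39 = 155.90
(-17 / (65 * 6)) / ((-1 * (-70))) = -17 / 27300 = -0.00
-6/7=-0.86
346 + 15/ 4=1399/ 4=349.75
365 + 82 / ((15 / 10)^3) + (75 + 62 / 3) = 484.96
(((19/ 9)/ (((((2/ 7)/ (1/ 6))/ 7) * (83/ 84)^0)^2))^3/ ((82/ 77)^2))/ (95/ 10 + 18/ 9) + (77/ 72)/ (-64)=562880966187074227/ 168321870913536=3344.08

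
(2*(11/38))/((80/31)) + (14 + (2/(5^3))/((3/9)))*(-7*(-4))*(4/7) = 8549709/38000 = 224.99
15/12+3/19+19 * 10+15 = 15687/76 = 206.41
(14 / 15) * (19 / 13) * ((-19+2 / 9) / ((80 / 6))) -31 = -29629 / 900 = -32.92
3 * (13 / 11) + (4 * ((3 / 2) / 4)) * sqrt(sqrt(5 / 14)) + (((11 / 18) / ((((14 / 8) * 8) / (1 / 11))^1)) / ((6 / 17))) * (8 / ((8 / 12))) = 3 * 14^(3 / 4) * 5^(1 / 4) / 28 + 5101 / 1386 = 4.84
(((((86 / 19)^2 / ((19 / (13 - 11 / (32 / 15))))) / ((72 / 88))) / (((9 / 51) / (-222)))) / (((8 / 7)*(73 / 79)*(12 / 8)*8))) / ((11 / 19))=-1772.49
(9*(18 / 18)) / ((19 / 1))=9 / 19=0.47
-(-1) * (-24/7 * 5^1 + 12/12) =-113/7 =-16.14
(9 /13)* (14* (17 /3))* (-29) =-20706 /13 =-1592.77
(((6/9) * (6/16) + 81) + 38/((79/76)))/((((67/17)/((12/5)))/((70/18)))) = 1476671/5293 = 278.99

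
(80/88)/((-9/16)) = -160/99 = -1.62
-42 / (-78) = 7 / 13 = 0.54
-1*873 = -873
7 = 7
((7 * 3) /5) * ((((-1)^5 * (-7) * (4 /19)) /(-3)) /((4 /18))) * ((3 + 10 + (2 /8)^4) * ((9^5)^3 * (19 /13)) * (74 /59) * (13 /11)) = -11183860730350942763157 /207680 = -53851409525957929.33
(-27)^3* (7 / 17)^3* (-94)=634619286 / 4913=129171.44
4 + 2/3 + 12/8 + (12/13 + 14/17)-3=4.91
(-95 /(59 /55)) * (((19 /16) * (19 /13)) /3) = -1886225 /36816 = -51.23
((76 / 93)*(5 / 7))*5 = 1900 / 651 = 2.92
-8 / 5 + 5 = 17 / 5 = 3.40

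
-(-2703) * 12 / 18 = 1802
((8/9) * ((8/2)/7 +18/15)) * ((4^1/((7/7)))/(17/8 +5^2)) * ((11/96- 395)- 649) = -1603408/6615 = -242.39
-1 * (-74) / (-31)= -74 / 31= -2.39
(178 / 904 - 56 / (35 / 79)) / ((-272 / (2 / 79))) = 285219 / 24281440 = 0.01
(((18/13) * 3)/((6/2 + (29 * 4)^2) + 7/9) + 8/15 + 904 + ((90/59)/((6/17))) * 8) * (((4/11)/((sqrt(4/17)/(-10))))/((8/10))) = -3272076552595 * sqrt(17)/1533061959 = -8800.11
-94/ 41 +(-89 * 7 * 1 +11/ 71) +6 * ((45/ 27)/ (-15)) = -625.80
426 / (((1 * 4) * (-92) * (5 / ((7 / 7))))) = -213 / 920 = -0.23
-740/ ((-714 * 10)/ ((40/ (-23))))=-1480/ 8211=-0.18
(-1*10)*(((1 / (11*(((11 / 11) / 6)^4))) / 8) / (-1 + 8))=-1620 / 77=-21.04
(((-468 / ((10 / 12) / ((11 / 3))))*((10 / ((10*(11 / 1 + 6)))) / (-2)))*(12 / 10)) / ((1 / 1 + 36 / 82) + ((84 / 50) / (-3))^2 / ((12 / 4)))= 47.08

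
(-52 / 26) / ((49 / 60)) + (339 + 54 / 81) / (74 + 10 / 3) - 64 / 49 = 7243 / 11368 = 0.64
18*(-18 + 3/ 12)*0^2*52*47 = 0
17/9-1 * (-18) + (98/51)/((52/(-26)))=2896/153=18.93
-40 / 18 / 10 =-2 / 9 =-0.22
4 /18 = 0.22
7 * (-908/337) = -6356/337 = -18.86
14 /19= 0.74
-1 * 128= -128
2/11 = 0.18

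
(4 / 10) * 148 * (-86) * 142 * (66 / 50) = -954294.53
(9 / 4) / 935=9 / 3740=0.00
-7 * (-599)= 4193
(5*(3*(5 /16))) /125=3 /80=0.04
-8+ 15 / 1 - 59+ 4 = -48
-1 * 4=-4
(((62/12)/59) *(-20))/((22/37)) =-5735/1947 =-2.95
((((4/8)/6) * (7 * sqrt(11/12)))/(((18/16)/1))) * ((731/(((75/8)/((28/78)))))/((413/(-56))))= -4584832 * sqrt(33)/13978575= -1.88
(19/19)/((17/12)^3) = 1728/4913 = 0.35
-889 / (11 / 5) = -4445 / 11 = -404.09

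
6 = 6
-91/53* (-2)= 3.43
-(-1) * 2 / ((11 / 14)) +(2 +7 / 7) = 5.55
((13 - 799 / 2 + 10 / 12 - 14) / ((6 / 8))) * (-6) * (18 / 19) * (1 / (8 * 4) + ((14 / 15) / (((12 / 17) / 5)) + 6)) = 4365559 / 114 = 38294.38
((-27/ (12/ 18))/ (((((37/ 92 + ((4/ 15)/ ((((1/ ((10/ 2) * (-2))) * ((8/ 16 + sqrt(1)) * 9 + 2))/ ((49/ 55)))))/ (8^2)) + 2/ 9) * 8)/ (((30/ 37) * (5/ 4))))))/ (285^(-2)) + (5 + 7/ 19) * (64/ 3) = -174123140612389/ 259918784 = -669913.65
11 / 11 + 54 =55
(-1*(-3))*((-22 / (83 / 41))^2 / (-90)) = -406802 / 103335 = -3.94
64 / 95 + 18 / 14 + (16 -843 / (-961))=12037818 / 639065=18.84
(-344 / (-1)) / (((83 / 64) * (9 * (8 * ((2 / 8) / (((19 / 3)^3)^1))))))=75503872 / 20169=3743.56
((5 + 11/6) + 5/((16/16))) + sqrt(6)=14.28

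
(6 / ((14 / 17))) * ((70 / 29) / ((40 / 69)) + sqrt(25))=54213 / 812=66.76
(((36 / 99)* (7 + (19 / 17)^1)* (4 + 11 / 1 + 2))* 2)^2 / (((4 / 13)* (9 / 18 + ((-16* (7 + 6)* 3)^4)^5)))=7922304 / 19386845961737862706523643587350781267817011573594618069113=0.00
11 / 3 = 3.67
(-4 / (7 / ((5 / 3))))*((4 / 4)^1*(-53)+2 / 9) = 9500 / 189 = 50.26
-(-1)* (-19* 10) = -190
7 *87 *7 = 4263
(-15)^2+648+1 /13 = 11350 /13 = 873.08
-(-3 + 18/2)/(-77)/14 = 3/539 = 0.01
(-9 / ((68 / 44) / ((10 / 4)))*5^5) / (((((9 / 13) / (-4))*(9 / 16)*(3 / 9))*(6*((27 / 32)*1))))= 1144000000 / 4131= 276930.53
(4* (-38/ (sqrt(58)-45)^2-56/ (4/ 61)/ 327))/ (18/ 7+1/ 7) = -13320341456/ 3434092851-720* sqrt(58)/ 552727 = -3.89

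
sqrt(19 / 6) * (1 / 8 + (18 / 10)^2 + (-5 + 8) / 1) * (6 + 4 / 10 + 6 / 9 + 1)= 154033 * sqrt(114) / 18000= 91.37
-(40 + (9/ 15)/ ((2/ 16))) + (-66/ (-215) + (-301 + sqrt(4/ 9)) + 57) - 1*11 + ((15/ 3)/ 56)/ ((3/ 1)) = -3597511/ 12040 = -298.80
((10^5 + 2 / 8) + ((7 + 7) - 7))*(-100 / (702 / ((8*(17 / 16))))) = -56670775 / 468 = -121091.40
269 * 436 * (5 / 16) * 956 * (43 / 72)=1506659585 / 72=20925827.57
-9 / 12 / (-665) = 3 / 2660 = 0.00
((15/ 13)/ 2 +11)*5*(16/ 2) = 6020/ 13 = 463.08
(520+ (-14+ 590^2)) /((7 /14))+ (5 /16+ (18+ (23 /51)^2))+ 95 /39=697232.95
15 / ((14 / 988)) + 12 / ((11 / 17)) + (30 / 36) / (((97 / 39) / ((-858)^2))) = 1850295396 / 7469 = 247730.00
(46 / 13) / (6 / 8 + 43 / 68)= 1564 / 611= 2.56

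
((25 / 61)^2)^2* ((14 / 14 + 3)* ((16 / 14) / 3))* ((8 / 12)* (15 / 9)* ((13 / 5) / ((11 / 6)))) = 650000000 / 9595167813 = 0.07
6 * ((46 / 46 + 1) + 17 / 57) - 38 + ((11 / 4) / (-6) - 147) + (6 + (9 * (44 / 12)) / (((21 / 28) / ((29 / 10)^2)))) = 2329831 / 11400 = 204.37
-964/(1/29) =-27956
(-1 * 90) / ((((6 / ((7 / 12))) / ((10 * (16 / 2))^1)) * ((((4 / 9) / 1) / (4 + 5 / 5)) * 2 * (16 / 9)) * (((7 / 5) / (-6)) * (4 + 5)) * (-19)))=-16875 / 304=-55.51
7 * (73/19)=511/19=26.89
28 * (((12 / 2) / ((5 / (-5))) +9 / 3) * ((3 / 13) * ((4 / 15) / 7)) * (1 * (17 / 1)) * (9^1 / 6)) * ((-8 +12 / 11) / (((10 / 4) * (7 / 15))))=111.52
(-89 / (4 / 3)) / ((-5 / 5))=267 / 4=66.75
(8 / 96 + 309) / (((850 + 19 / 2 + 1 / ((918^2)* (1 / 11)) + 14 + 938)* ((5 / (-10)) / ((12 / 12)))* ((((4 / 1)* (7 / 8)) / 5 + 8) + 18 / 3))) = -1736479620 / 74803132313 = -0.02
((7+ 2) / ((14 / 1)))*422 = 1899 / 7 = 271.29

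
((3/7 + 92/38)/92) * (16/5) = 1516/15295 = 0.10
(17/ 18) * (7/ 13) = 119/ 234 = 0.51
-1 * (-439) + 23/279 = 122504/279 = 439.08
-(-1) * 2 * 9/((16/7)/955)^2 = 402203025/128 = 3142211.13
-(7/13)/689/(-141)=7/1262937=0.00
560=560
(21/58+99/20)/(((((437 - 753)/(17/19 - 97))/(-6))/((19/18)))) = -11869/1160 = -10.23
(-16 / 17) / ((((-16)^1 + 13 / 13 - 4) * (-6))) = -0.01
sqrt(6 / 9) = 0.82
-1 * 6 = -6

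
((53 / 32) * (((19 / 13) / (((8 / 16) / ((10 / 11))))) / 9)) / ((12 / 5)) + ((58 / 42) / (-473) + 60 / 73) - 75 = -18257637623 / 246800736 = -73.98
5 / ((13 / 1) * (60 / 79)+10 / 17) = 1343 / 2810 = 0.48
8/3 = 2.67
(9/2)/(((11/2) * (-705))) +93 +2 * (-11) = 183532/2585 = 71.00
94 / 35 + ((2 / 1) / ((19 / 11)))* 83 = 98.79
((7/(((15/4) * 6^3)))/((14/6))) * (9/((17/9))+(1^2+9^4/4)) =6.10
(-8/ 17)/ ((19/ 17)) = -8/ 19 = -0.42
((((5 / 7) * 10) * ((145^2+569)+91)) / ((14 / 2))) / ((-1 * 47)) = -1084250 / 2303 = -470.80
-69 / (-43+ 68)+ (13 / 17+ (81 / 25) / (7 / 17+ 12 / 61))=3.33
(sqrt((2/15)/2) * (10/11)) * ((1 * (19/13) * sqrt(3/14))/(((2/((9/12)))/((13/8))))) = 57 * sqrt(70)/4928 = 0.10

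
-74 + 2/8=-73.75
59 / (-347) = -59 / 347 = -0.17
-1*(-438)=438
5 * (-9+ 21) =60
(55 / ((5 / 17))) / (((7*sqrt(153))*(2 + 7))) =11*sqrt(17) / 189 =0.24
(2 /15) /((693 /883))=1766 /10395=0.17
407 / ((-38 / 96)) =-1028.21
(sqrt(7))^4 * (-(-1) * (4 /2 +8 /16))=245 /2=122.50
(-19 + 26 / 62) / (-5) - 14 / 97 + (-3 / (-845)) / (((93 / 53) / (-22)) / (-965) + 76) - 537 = -115906021619116171 / 217285159617695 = -533.43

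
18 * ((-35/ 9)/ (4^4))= -35/ 128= -0.27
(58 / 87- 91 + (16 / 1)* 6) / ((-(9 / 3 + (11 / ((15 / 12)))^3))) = -0.01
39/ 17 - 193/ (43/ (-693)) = 2275410/ 731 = 3112.74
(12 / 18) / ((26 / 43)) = 43 / 39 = 1.10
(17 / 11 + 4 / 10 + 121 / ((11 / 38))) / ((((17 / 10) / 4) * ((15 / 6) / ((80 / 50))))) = 2956416 / 4675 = 632.39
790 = 790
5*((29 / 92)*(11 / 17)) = 1595 / 1564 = 1.02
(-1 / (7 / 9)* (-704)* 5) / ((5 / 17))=107712 / 7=15387.43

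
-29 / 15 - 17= -284 / 15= -18.93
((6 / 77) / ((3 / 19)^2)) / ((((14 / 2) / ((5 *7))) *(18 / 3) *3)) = 1805 / 2079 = 0.87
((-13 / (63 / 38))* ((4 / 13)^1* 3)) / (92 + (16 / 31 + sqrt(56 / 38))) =-21397192 / 273448259 + 73036* sqrt(133) / 820344777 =-0.08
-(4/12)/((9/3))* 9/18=-1/18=-0.06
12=12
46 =46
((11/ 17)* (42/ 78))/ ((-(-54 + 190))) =-77/ 30056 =-0.00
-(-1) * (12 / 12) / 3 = 0.33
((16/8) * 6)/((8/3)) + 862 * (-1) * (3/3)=-857.50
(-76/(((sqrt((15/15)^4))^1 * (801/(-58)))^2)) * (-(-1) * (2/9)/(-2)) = 255664/5774409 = 0.04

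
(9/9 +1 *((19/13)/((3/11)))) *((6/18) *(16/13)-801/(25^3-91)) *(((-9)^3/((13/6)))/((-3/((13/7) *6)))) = 2910148560/1020929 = 2850.49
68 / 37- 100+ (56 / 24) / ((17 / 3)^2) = -98.09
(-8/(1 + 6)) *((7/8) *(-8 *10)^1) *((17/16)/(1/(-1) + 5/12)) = -1020/7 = -145.71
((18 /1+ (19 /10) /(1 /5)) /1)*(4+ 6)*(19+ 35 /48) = 5425.52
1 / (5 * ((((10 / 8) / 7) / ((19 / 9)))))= 532 / 225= 2.36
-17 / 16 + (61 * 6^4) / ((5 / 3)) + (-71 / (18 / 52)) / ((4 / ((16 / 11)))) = 375074977 / 7920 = 47357.95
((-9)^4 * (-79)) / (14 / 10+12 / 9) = -7774785 / 41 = -189628.90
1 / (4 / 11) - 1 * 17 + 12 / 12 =-53 / 4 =-13.25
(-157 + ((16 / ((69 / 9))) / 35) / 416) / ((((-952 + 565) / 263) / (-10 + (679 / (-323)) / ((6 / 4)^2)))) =-597175910131 / 511879095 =-1166.63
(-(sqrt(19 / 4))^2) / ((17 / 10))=-95 / 34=-2.79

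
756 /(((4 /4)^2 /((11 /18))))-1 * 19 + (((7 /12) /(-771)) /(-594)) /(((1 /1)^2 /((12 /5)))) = 1014412417 /2289870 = 443.00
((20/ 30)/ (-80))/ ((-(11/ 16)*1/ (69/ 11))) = 46/ 605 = 0.08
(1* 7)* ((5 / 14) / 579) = 5 / 1158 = 0.00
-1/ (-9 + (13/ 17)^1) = 17/ 140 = 0.12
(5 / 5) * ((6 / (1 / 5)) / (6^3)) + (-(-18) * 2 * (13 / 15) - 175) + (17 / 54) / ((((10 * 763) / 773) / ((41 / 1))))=-5865247 / 41202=-142.35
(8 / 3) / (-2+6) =2 / 3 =0.67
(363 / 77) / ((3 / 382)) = 4202 / 7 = 600.29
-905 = -905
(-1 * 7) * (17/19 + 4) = -651/19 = -34.26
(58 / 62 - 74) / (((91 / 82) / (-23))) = 4271790 / 2821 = 1514.28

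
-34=-34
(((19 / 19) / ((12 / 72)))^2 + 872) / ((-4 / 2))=-454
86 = 86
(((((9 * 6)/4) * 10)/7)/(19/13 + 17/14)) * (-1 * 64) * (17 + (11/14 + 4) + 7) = -45264960/3409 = -13278.08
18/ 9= 2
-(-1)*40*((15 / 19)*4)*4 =9600 / 19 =505.26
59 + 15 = 74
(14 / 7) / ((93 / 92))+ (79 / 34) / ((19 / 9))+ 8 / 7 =1775533 / 420546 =4.22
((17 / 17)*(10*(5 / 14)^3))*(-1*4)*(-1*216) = 135000 / 343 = 393.59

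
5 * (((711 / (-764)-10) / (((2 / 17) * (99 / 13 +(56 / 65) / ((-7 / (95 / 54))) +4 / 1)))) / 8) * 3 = -747456255 / 48908224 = -15.28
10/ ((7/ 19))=190/ 7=27.14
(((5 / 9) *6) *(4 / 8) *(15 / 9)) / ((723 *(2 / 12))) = 50 / 2169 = 0.02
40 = 40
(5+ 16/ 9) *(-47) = -318.56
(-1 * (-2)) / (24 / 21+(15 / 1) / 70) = 28 / 19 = 1.47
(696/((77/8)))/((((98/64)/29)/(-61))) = -83539.18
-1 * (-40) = 40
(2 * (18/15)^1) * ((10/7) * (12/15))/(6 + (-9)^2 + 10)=96/3395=0.03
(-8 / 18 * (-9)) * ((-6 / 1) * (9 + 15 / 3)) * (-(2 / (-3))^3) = -896 / 9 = -99.56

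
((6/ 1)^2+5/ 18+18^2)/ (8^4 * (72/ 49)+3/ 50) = 0.06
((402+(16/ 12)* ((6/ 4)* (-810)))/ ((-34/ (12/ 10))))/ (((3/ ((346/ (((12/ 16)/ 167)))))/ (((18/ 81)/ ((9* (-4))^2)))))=11729746/ 61965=189.30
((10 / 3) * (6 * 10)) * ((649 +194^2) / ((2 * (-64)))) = -957125 / 16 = -59820.31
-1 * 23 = -23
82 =82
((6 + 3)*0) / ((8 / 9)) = 0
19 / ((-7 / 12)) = -228 / 7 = -32.57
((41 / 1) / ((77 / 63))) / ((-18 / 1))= -41 / 22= -1.86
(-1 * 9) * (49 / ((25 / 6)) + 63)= -672.84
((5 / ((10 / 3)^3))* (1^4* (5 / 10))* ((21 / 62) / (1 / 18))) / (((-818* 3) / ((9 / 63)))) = -243 / 10143200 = -0.00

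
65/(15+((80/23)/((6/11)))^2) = 61893/53003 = 1.17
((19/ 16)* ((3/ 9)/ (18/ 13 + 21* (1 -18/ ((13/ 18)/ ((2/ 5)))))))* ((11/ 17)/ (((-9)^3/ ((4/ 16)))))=13585/ 28917528768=0.00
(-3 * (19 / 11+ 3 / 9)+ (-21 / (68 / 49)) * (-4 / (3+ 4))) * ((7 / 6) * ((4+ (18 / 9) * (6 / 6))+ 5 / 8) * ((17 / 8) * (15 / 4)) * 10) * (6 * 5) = 64136625 / 1408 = 45551.58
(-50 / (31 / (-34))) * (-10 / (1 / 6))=-102000 / 31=-3290.32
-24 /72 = -1 /3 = -0.33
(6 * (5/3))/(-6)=-5/3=-1.67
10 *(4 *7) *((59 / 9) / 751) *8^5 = 541327360 / 6759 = 80089.86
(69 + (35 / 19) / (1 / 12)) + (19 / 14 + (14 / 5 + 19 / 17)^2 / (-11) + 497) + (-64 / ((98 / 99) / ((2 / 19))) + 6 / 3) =86312473407 / 147982450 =583.26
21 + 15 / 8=183 / 8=22.88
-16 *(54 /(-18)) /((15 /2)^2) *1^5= 0.85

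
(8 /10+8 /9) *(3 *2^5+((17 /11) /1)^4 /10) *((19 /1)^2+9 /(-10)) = 967368099139 /16471125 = 58731.15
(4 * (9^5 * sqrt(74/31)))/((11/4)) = 944784 * sqrt(2294)/341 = 132701.20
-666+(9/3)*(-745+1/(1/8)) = -2877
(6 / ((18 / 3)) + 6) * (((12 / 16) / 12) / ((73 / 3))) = 21 / 1168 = 0.02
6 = 6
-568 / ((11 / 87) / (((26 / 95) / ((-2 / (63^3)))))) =153715017.39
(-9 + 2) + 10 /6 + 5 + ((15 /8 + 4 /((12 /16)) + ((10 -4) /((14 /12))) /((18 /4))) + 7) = 841 /56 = 15.02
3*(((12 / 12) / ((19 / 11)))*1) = 33 / 19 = 1.74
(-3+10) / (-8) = -7 / 8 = -0.88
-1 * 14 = -14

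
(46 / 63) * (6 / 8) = 23 / 42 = 0.55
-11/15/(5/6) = -22/25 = -0.88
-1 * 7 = -7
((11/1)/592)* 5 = 55/592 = 0.09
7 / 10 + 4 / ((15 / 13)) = 25 / 6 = 4.17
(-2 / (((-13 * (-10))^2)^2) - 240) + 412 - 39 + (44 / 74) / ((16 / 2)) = 703136118713 / 5283785000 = 133.07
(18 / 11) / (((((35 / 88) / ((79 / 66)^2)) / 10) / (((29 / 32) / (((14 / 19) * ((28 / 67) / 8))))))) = 230398997 / 166012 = 1387.85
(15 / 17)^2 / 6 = 75 / 578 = 0.13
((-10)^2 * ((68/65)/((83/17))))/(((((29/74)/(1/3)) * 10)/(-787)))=-134646256/93873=-1434.34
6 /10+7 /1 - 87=-397 /5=-79.40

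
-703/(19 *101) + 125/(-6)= -12847/606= -21.20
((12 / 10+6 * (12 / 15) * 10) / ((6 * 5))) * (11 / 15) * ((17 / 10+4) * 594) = 2544993 / 625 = 4071.99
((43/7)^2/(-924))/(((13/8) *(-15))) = 3698/2207205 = 0.00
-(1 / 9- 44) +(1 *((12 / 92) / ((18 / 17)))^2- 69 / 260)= 1500516 / 34385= 43.64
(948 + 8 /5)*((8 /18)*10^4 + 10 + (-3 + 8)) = 38112196 /9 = 4234688.44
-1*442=-442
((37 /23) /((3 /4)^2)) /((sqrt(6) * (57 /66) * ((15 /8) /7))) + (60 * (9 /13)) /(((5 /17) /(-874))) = -1604664 /13 + 364672 * sqrt(6) /176985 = -123430.65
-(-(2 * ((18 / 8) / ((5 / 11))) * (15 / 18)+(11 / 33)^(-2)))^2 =-4761 / 16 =-297.56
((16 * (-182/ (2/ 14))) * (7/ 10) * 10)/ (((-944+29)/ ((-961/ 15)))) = -137123168/ 13725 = -9990.76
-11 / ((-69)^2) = -11 / 4761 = -0.00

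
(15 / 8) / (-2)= -15 / 16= -0.94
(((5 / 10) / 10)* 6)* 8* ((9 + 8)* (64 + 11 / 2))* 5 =14178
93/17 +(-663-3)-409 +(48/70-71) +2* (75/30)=-675232/595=-1134.84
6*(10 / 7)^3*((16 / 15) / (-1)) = -6400 / 343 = -18.66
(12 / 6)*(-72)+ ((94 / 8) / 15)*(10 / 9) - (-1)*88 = -55.13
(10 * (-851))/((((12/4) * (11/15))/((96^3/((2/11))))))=-18822758400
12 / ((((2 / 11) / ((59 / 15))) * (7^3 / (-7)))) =-1298 / 245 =-5.30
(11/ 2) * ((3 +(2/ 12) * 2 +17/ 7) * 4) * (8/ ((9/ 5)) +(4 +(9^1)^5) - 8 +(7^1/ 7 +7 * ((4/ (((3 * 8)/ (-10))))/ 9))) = 7485182.49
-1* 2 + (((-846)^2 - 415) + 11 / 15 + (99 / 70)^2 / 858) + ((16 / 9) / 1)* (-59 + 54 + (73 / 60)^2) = 7381399520801 / 10319400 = 715293.48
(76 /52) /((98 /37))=703 /1274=0.55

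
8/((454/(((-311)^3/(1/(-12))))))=1443851088/227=6360577.48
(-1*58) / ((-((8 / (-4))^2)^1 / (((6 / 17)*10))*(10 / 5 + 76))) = 145 / 221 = 0.66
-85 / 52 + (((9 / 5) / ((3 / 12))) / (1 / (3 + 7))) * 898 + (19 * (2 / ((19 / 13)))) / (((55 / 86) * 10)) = 924615561 / 14300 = 64658.43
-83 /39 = -2.13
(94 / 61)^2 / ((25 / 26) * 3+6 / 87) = 6662344 / 8286667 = 0.80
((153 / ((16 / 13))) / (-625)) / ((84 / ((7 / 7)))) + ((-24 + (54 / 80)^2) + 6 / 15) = -101267 / 4375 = -23.15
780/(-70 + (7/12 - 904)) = -0.80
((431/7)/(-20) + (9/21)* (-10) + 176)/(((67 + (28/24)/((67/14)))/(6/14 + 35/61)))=507758763/201996620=2.51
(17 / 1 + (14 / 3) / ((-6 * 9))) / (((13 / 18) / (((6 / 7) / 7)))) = 5480 / 1911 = 2.87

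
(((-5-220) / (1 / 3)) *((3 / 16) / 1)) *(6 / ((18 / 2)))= -675 / 8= -84.38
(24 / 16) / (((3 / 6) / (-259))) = -777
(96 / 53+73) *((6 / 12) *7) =261.84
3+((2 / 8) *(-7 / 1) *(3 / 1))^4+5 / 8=195409 / 256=763.32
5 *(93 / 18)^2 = 4805 / 36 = 133.47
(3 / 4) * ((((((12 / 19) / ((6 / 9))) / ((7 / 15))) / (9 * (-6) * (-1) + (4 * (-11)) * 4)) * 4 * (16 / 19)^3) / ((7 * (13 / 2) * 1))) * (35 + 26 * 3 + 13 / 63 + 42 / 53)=-140319866880 / 1878700628987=-0.07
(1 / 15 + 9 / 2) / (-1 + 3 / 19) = -5.42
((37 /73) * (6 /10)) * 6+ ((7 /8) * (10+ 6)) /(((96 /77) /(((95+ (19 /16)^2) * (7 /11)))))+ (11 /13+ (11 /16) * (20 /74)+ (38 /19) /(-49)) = 24374800715409 /35236597760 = 691.75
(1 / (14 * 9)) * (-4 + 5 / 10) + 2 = 71 / 36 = 1.97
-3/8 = -0.38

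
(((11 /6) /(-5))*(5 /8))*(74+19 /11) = -833 /48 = -17.35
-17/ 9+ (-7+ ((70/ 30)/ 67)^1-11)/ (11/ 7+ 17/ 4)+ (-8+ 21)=788776/ 98289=8.03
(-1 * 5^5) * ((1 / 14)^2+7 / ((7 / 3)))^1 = -1840625 / 196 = -9390.94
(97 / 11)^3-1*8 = 902025 / 1331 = 677.70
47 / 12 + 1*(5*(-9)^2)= 4907 / 12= 408.92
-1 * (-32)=32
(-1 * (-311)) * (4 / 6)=622 / 3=207.33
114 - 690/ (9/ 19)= -4028/ 3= -1342.67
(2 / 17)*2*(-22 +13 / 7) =-564 / 119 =-4.74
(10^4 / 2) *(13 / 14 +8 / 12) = 167500 / 21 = 7976.19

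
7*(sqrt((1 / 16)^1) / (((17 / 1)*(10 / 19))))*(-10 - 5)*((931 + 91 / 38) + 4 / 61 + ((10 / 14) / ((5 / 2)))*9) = -45564153 / 16592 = -2746.15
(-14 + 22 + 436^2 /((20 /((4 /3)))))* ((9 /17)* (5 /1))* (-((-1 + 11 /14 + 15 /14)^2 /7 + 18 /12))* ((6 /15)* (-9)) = 5654551032 /29155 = 193947.90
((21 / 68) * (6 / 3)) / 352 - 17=-203435 / 11968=-17.00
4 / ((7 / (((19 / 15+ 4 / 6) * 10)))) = 232 / 21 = 11.05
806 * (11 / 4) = 4433 / 2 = 2216.50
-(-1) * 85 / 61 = 85 / 61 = 1.39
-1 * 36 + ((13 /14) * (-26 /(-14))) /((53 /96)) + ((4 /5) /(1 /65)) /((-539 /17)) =-34.52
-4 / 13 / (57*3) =-4 / 2223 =-0.00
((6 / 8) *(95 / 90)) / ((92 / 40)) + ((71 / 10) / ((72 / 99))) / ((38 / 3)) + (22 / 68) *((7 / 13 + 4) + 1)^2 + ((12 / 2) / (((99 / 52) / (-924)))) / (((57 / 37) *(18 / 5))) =-2787973117301 / 5423764320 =-514.03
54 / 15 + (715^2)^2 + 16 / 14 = 261351000629.74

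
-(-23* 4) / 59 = 92 / 59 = 1.56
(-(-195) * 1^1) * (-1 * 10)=-1950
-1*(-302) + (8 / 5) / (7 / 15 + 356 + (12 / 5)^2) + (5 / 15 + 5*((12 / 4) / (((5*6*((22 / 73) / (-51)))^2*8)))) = 2284740222503 / 6311437440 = 362.00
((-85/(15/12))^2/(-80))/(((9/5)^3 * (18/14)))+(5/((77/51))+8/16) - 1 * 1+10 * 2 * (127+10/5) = 2601868883/1010394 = 2575.10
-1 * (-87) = 87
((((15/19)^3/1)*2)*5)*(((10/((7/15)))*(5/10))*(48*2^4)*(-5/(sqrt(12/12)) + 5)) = 0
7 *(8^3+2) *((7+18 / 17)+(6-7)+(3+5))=921088 / 17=54181.65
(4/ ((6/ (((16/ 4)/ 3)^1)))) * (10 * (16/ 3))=1280/ 27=47.41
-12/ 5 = -2.40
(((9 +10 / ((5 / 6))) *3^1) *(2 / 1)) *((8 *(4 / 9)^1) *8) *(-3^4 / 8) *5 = -181440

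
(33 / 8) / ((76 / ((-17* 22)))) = -6171 / 304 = -20.30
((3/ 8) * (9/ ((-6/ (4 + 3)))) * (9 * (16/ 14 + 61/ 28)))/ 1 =-7533/ 64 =-117.70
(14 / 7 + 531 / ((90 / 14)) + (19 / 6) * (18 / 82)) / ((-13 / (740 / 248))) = -1293927 / 66092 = -19.58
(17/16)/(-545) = -17/8720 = -0.00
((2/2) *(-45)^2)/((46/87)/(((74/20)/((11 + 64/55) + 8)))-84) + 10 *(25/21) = -787685725/60318888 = -13.06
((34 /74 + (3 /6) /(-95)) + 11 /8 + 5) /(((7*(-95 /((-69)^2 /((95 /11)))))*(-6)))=0.94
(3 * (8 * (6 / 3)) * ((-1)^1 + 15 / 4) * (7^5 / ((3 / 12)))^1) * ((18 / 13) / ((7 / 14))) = 319467456 / 13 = 24574419.69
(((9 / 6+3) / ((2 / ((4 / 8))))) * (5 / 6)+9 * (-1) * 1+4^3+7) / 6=1007 / 96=10.49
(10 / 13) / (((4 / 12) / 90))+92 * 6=9876 / 13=759.69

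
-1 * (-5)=5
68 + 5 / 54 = 3677 / 54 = 68.09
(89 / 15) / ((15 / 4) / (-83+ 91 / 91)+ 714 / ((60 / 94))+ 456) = 0.00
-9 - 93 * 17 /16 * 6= -4815 /8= -601.88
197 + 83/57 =11312/57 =198.46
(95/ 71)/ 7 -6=-2887/ 497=-5.81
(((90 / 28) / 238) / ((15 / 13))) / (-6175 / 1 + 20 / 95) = -247 / 130304524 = -0.00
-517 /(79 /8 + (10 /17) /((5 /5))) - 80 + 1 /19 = -3497465 /27037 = -129.36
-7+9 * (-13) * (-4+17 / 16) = 5387 / 16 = 336.69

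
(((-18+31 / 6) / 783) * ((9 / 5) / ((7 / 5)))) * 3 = -11 / 174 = -0.06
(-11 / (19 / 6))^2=4356 / 361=12.07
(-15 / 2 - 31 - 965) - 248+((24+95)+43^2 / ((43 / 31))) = 401 / 2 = 200.50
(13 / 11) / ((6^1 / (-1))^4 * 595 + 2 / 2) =1 / 652487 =0.00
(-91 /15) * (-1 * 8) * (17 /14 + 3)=3068 /15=204.53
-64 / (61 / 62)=-3968 / 61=-65.05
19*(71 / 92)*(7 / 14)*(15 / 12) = 6745 / 736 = 9.16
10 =10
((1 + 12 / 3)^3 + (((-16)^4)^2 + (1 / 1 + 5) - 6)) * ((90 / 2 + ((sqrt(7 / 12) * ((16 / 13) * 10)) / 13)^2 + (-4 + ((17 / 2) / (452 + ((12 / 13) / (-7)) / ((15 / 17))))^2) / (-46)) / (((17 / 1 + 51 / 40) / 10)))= 1087831839067354514612833578475 / 10148481147730748576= 107191590862.89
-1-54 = -55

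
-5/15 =-1/3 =-0.33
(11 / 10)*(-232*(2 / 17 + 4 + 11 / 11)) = -111012 / 85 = -1306.02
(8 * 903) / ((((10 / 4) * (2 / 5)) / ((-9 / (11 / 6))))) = -390096 / 11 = -35463.27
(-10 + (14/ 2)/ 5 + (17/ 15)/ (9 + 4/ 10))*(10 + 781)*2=-9457196/ 705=-13414.46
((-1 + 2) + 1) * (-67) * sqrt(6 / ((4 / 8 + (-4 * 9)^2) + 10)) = -4 * sqrt(871) / 13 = -9.08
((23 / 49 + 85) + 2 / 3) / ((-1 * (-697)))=12662 / 102459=0.12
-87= -87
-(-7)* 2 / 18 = 7 / 9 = 0.78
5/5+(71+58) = 130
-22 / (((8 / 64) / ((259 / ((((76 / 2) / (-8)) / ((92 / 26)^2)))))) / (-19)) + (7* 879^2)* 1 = 528211327 / 169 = 3125510.81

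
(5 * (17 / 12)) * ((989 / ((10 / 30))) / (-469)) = -84065 / 1876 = -44.81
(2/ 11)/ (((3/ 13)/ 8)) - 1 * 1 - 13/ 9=382/ 99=3.86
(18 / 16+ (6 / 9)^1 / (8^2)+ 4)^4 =59072816401 / 84934656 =695.51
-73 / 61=-1.20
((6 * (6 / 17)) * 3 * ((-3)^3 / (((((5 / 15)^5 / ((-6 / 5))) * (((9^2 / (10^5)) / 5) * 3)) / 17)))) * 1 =1749600000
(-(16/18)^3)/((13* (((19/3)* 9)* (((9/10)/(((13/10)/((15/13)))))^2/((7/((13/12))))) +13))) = -2422784/835421607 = -0.00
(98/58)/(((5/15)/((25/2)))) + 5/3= 11315/174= 65.03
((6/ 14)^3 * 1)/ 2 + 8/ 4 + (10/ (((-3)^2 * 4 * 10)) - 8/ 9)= 14549/ 12348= 1.18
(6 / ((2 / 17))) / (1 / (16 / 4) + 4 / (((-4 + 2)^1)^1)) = -204 / 7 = -29.14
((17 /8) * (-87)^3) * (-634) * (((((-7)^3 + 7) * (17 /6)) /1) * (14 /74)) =-5912088663222 /37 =-159786180087.08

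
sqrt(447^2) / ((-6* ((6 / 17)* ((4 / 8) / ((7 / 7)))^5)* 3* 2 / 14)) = -141848 / 9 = -15760.89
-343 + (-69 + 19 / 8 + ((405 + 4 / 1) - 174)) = -1397 / 8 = -174.62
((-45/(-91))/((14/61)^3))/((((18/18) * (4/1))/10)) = 51070725/499408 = 102.26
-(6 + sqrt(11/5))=-6 - sqrt(55)/5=-7.48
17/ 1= 17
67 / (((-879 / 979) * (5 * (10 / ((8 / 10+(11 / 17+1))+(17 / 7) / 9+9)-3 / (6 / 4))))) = 2057783596 / 158083755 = 13.02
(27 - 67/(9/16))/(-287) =829/2583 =0.32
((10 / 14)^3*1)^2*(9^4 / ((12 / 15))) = 512578125 / 470596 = 1089.21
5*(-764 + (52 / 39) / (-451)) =-3820.01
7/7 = 1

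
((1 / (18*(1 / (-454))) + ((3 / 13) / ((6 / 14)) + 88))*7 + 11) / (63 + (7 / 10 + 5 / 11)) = 5845730 / 825669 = 7.08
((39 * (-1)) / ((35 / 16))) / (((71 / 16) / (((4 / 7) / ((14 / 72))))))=-1437696 / 121765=-11.81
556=556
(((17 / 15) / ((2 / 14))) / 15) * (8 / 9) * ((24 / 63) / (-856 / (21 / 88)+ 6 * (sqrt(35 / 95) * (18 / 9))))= -681266432 / 13644880257825 - 13328 * sqrt(133) / 1516097806425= -0.00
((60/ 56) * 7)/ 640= 3/ 256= 0.01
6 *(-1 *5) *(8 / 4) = -60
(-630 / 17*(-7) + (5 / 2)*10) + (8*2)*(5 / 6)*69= 20475 / 17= 1204.41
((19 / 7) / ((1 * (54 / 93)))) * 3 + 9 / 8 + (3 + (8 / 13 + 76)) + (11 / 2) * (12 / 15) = 1082873 / 10920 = 99.16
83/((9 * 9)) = 83/81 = 1.02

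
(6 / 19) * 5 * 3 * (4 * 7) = 2520 / 19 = 132.63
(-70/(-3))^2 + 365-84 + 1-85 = 6673/9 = 741.44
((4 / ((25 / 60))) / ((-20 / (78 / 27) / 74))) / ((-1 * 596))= 1924 / 11175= 0.17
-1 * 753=-753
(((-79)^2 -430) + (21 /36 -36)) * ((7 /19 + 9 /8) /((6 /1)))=15732689 /10944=1437.56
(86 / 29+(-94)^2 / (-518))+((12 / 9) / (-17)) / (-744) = -1004066617 / 71249346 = -14.09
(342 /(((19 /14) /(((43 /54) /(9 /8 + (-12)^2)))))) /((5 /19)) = 2128 /405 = 5.25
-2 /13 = -0.15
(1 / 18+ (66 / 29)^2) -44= -586823 / 15138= -38.76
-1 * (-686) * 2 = 1372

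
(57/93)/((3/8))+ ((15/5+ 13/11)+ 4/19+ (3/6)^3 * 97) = 2822525/155496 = 18.15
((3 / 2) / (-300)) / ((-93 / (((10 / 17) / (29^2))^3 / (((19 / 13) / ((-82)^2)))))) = 437060 / 5163822446720991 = 0.00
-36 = -36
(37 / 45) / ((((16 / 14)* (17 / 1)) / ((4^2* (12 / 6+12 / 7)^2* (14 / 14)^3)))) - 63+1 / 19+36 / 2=-3622714 / 101745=-35.61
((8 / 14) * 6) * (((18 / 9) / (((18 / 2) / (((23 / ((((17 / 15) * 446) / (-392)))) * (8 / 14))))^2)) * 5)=1895936000 / 43115043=43.97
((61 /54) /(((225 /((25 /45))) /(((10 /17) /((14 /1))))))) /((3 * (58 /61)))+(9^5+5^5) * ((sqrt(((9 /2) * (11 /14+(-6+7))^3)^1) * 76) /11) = 3721 /90568044+63284250 * sqrt(7) /77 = 2174472.56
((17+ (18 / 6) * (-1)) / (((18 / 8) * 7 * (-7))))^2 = 64 / 3969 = 0.02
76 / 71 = 1.07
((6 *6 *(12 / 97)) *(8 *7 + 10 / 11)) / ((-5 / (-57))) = 15414624 / 5335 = 2889.34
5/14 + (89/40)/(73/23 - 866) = 281453/793800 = 0.35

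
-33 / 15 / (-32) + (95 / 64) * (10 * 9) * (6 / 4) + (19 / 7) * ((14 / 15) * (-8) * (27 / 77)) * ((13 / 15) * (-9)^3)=577850131 / 123200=4690.34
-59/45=-1.31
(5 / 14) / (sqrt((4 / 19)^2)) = 95 / 56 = 1.70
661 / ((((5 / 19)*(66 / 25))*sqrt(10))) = 12559*sqrt(10) / 132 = 300.87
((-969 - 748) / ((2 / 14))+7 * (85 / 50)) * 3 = -36021.30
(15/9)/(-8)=-5/24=-0.21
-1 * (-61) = 61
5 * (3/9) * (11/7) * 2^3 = 440/21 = 20.95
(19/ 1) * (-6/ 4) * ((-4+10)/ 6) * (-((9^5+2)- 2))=1682896.50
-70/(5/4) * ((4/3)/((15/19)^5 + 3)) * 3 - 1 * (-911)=863040377/1023459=843.26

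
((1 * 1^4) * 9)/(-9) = -1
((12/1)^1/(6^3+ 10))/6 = 0.01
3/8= 0.38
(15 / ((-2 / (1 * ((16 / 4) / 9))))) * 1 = -10 / 3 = -3.33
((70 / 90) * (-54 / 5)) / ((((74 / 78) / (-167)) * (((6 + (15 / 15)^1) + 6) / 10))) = 42084 / 37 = 1137.41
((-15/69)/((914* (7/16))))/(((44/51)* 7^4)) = -510/1943242147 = -0.00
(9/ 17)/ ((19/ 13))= 117/ 323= 0.36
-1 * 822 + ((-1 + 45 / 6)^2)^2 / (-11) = -173233 / 176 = -984.28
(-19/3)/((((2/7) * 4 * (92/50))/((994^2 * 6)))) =-821304925/46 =-17854454.89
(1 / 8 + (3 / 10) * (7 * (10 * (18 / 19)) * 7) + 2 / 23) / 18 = 162535 / 20976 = 7.75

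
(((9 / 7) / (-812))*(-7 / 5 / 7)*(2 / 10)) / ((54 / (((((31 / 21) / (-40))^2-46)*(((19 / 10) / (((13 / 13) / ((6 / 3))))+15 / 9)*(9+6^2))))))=-1330722199 / 100265760000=-0.01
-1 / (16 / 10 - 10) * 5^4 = 3125 / 42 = 74.40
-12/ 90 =-2/ 15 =-0.13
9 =9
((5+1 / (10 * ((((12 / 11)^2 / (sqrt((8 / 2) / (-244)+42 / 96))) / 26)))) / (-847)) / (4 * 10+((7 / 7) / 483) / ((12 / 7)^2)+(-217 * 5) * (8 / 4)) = 897 * sqrt(25071) / 180737767420+49680 / 17925631031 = 0.00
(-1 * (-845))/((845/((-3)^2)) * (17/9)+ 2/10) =342225/71906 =4.76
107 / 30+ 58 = 61.57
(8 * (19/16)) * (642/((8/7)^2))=298851/64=4669.55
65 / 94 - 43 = -3977 / 94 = -42.31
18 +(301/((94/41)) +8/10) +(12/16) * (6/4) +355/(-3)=185437/5640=32.88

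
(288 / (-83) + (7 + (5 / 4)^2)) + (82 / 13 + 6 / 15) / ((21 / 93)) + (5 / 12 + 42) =139968779 / 1812720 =77.21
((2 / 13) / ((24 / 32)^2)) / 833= 32 / 97461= 0.00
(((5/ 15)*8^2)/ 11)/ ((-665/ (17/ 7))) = -1088/ 153615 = -0.01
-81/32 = -2.53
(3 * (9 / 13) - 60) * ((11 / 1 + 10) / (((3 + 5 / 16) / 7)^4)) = -2488206163968 / 102576253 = -24257.14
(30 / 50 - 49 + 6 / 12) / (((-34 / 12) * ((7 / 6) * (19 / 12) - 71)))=-103464 / 423215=-0.24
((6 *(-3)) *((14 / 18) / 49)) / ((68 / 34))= -0.14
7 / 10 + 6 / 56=113 / 140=0.81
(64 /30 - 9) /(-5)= 103 /75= 1.37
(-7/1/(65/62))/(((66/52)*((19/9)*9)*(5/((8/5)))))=-6944/78375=-0.09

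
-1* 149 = -149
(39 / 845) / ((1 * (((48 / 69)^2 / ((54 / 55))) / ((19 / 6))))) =271377 / 915200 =0.30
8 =8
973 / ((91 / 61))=8479 / 13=652.23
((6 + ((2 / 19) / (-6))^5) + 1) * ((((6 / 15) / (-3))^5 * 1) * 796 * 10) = -214568201011712 / 91381981156875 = -2.35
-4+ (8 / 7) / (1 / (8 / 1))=36 / 7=5.14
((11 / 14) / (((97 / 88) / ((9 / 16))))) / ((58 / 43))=46827 / 157528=0.30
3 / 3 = 1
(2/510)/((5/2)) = 2/1275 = 0.00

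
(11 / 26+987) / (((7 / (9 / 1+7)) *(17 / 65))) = 1026920 / 119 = 8629.58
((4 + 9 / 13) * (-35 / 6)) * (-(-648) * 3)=-691740 / 13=-53210.77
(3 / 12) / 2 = 0.12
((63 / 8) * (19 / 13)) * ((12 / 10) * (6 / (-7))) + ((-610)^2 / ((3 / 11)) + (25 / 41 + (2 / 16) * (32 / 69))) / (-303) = -503092585363 / 111434310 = -4514.70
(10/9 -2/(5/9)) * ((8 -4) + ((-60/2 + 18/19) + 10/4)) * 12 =673.57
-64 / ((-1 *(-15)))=-64 / 15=-4.27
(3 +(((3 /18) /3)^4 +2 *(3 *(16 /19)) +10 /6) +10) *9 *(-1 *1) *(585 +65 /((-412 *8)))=-75833956503565 /730446336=-103818.66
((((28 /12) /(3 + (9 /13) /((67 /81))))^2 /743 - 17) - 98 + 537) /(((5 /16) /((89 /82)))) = 1122036992597978 /765540338247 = 1465.68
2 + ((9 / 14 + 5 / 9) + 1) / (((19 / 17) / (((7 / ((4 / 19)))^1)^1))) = 4853 / 72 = 67.40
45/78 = 15/26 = 0.58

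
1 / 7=0.14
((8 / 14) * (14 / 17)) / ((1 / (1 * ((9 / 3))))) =24 / 17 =1.41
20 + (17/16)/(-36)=11503/576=19.97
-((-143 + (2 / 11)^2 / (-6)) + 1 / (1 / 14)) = 129.01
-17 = -17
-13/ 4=-3.25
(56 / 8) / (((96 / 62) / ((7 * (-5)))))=-7595 / 48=-158.23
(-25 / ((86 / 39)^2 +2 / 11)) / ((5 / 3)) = -250965 / 84398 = -2.97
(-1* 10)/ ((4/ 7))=-35/ 2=-17.50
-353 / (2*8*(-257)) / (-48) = -353 / 197376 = -0.00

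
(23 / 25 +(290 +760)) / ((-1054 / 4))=-52546 / 13175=-3.99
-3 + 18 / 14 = -1.71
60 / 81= 20 / 27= 0.74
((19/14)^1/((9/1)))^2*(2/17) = 361/134946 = 0.00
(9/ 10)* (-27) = -243/ 10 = -24.30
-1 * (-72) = 72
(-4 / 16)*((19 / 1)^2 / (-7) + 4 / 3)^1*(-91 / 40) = -2743 / 96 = -28.57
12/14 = 6/7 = 0.86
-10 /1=-10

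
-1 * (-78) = 78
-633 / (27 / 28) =-5908 / 9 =-656.44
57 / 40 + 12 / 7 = 879 / 280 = 3.14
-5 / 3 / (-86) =0.02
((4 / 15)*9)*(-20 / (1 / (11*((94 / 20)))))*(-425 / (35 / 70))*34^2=2438420160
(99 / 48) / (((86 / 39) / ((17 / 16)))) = 21879 / 22016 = 0.99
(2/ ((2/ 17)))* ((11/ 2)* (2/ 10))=187/ 10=18.70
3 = 3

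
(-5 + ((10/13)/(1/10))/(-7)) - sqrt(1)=-646/91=-7.10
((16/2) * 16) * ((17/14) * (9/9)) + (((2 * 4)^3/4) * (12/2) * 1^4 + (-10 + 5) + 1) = 6436/7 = 919.43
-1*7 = -7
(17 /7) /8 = 17 /56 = 0.30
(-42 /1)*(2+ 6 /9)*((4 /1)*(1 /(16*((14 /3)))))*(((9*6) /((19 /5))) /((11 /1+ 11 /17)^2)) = -1445 /2299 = -0.63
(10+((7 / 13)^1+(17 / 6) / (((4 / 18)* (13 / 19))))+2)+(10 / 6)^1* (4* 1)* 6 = 3701 / 52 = 71.17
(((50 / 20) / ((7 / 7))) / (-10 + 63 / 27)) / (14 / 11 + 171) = -33 / 17434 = -0.00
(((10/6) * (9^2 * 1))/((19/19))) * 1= 135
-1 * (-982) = 982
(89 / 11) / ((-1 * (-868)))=89 / 9548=0.01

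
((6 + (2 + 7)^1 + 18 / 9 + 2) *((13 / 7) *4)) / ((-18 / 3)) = -494 / 21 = -23.52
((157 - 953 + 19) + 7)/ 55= -14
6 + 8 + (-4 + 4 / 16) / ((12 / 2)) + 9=179 / 8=22.38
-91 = -91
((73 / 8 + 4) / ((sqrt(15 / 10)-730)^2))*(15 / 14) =225 / (4*(1460-sqrt(6))^2) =0.00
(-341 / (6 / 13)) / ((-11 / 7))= 2821 / 6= 470.17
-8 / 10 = -4 / 5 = -0.80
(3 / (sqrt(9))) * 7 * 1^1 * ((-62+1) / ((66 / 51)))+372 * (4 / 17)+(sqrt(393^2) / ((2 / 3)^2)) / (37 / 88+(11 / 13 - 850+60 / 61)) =-316875348365 / 1301506162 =-243.47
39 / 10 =3.90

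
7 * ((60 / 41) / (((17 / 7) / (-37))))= -108780 / 697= -156.07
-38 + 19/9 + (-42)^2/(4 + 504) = -37052/1143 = -32.42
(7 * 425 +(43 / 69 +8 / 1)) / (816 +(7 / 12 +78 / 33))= 1294040 / 355189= 3.64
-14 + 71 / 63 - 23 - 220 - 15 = -17065 / 63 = -270.87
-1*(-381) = 381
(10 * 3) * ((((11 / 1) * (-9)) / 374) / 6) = -45 / 34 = -1.32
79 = 79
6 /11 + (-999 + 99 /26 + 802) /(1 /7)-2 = -387187 /286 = -1353.80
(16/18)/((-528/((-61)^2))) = -3721/594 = -6.26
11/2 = 5.50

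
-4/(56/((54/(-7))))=27/49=0.55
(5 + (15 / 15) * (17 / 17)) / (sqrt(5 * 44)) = 3 * sqrt(55) / 55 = 0.40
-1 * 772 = -772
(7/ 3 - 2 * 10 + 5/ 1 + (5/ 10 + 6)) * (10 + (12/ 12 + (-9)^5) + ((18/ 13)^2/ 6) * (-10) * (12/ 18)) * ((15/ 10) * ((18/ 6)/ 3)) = 184588967/ 338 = 546121.20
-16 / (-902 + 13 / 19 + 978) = -0.21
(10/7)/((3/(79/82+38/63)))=40465/54243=0.75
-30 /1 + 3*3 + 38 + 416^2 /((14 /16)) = 1384567 /7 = 197795.29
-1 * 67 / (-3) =67 / 3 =22.33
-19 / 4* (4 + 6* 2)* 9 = -684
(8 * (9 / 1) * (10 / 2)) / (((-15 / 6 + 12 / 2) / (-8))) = -5760 / 7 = -822.86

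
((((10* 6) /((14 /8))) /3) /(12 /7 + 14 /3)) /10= 12 /67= 0.18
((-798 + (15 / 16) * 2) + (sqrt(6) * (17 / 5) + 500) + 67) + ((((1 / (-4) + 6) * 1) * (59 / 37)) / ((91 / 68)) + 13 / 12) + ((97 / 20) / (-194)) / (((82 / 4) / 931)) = -3682964737 / 16565640 + 17 * sqrt(6) / 5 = -214.00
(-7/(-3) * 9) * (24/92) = 126/23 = 5.48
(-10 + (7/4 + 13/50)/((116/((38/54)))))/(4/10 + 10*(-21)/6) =1042727/3612240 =0.29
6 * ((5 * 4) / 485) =24 / 97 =0.25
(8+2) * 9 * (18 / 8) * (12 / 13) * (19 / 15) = 3078 / 13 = 236.77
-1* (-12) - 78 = -66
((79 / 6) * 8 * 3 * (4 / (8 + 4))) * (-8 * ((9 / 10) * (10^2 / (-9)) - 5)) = 12640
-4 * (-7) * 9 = 252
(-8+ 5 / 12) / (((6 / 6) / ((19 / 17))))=-8.48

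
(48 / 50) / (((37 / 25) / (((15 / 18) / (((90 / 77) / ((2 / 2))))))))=154 / 333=0.46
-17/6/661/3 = -17/11898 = -0.00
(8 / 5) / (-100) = -2 / 125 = -0.02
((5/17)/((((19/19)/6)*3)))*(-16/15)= -32/51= -0.63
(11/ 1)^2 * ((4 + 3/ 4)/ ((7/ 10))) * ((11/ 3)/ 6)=126445/ 252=501.77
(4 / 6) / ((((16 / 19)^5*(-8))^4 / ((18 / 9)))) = 37589973457545958193355601 / 3713820117856140824697372672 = 0.01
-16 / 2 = -8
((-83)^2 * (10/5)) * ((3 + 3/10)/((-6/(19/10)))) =-14398.01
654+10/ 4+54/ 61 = 80201/ 122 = 657.39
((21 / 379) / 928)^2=441 / 123701330944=0.00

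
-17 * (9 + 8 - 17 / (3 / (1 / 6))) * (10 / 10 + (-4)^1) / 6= 4913 / 36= 136.47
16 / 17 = 0.94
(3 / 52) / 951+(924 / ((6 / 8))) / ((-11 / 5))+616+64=1978081 / 16484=120.00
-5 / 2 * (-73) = 365 / 2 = 182.50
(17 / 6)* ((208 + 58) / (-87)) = -2261 / 261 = -8.66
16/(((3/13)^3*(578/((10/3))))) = 7.51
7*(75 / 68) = 7.72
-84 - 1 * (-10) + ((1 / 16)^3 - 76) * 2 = -462847 / 2048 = -226.00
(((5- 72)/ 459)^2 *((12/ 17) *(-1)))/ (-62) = 8978/ 37009629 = 0.00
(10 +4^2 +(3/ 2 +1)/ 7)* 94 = 17343/ 7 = 2477.57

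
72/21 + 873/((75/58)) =678.55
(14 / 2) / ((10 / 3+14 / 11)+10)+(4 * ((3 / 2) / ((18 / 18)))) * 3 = 8907 / 482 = 18.48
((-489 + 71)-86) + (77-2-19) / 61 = -30688 / 61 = -503.08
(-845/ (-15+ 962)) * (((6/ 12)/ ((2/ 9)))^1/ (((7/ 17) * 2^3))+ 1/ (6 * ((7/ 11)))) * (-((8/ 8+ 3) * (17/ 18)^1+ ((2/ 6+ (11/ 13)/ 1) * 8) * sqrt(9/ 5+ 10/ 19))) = 9121775/ 2863728+ 189865 * sqrt(20995)/ 2267118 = 15.32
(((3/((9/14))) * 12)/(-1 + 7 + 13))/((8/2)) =14/19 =0.74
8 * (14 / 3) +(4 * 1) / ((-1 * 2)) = 106 / 3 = 35.33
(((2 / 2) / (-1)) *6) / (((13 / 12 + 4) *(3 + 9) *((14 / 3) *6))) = -3 / 854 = -0.00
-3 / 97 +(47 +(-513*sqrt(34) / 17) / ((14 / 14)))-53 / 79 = 354783 / 7663-513*sqrt(34) / 17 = -129.66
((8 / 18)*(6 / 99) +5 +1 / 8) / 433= 12241 / 1028808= 0.01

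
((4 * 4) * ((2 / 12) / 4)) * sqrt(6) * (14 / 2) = 14 * sqrt(6) / 3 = 11.43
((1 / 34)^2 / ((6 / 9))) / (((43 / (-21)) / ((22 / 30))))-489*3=-1467.00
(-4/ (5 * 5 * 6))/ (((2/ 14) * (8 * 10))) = -7/ 3000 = -0.00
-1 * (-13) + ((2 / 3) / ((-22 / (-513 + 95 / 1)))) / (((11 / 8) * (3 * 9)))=11887 / 891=13.34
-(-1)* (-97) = -97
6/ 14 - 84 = -585/ 7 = -83.57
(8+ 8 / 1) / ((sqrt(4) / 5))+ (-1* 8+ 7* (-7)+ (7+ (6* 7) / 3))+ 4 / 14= 30 / 7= 4.29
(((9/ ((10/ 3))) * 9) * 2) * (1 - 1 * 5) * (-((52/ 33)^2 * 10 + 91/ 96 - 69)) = -40667373/ 4840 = -8402.35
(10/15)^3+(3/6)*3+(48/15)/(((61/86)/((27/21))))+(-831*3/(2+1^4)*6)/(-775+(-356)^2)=36581904217/4840681230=7.56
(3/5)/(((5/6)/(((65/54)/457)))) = 13/6855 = 0.00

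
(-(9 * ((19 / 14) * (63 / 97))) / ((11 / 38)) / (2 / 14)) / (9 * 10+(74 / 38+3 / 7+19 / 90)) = -2450103390 / 1182520889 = -2.07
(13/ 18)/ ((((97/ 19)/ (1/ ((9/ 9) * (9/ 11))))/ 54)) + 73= 23960/ 291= 82.34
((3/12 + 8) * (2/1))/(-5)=-33/10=-3.30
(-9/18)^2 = 1/4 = 0.25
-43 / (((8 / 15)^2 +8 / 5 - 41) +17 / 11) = 106425 / 92986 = 1.14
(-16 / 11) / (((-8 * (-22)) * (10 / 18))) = -9 / 605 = -0.01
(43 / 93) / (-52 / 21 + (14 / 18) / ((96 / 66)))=-14448 / 60667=-0.24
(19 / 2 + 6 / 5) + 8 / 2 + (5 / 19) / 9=14.73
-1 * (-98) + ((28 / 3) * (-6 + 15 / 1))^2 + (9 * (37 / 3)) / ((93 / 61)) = 224031 / 31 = 7226.81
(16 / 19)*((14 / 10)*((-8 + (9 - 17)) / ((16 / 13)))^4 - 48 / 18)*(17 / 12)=40782388 / 855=47698.70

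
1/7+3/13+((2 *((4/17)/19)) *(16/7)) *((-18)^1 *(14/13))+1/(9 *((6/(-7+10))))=-353539/529074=-0.67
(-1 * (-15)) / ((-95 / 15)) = -45 / 19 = -2.37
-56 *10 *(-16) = 8960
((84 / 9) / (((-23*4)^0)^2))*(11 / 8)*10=385 / 3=128.33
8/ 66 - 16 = -524/ 33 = -15.88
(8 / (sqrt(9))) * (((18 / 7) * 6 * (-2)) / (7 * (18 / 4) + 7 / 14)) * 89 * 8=-12816 / 7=-1830.86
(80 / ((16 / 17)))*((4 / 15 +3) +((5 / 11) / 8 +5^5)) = 70199579 / 264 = 265907.50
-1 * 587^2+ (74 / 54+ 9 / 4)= -37213061 / 108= -344565.38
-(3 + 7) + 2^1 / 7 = -9.71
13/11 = 1.18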